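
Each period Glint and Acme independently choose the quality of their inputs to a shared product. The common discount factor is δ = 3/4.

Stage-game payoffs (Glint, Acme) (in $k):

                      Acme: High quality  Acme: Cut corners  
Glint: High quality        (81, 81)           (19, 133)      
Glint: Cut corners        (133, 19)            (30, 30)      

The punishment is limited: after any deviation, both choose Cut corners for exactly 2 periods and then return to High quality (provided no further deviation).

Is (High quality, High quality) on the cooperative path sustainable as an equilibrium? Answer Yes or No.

A one-shot deviation gives 133 now, then 30 for 2 periods, then back to 81.
Gain from deviating: (133−81) today; loss: (81−30) in each of the next 2 periods.
No-deviation condition: (81−30)(δ+…+δ^2) ≥ 133−81, i.e. δ+…+δ^2 ≥ 52/51.
At δ = 3/4: δ+…+δ^2 = 1.3125 ≥ 1.0196.
So cooperation is sustainable.

Yes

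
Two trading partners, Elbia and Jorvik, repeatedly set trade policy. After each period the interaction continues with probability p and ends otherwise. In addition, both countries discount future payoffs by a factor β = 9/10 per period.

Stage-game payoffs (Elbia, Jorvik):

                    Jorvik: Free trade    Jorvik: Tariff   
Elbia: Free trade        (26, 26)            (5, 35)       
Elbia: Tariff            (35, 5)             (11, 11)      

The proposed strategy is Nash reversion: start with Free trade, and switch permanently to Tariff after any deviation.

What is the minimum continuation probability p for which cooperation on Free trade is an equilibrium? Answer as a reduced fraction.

Expected continuation weight on next period's payoff is β·p = 9/10·p, which plays the role of the discount factor.
Cooperation requires 9/10·p ≥ (35−26)/(35−11) = 3/8, hence p ≥ 5/12.

5/12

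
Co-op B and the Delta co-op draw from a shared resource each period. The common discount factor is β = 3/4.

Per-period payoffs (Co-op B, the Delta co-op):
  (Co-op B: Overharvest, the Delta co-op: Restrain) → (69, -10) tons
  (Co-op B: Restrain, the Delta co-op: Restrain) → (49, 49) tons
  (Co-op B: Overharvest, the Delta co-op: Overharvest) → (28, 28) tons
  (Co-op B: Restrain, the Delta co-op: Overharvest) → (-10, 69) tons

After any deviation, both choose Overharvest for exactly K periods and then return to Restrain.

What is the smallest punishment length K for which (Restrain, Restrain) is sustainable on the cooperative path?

2

No profitable deviation requires (49−28)(β+…+β^K) ≥ 69−49, i.e. β+…+β^K ≥ 20/21 ≈ 0.9524.
With β = 3/4, the partial sums are K=1: 0.7500, K=2: 1.3125.
K = 2 is the first length at which the sum reaches 0.9524.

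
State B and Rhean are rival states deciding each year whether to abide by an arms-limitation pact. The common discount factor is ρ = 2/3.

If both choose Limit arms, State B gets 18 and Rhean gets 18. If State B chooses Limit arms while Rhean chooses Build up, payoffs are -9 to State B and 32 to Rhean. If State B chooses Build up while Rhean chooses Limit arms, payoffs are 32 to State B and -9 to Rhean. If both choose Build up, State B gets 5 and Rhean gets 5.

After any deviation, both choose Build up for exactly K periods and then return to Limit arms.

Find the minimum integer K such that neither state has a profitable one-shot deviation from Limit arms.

2

No profitable deviation requires (18−5)(ρ+…+ρ^K) ≥ 32−18, i.e. ρ+…+ρ^K ≥ 14/13 ≈ 1.0769.
With ρ = 2/3, the partial sums are K=1: 0.6667, K=2: 1.1111.
K = 2 is the first length at which the sum reaches 1.0769.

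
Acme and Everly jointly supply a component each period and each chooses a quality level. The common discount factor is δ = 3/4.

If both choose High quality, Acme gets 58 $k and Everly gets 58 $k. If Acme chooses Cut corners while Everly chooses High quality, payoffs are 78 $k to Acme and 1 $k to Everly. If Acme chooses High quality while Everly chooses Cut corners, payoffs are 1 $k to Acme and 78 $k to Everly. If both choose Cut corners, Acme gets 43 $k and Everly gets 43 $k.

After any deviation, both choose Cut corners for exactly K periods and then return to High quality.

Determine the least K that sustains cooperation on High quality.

3

No profitable deviation requires (58−43)(δ+…+δ^K) ≥ 78−58, i.e. δ+…+δ^K ≥ 4/3 ≈ 1.3333.
With δ = 3/4, the partial sums are K=1: 0.7500, K=2: 1.3125, K=3: 1.7344.
K = 3 is the first length at which the sum reaches 1.3333.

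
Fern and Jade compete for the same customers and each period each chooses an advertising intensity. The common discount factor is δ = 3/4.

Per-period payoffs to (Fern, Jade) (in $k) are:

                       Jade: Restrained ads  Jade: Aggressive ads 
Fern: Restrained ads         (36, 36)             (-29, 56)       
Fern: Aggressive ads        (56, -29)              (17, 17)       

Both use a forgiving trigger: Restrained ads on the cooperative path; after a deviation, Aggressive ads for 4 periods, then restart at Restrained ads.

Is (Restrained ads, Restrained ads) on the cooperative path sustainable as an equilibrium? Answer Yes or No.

Yes

Comparing payoff streams over the 5 periods until play realigns: cooperate → 36(1+δ+…+δ^4); deviate → 56 + 17(δ+…+δ^4).
Cooperation is sustained iff (36−17)(δ+…+δ^4) ≥ 56−36.
δ+…+δ^4 = 3/4·(1−(3/4)^4)/(1−3/4) = 2.0508, and (56−36)/(36−17) = 1.0526.
2.0508 ≥ 1.0526, so cooperation is sustainable.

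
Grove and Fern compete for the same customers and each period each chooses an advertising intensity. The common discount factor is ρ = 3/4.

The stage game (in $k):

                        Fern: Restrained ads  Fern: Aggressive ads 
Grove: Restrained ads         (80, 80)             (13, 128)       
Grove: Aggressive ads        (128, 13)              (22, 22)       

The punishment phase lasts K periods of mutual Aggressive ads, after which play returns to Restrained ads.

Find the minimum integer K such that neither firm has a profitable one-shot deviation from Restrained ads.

2

No profitable deviation requires (80−22)(ρ+…+ρ^K) ≥ 128−80, i.e. ρ+…+ρ^K ≥ 24/29 ≈ 0.8276.
With ρ = 3/4, the partial sums are K=1: 0.7500, K=2: 1.3125.
K = 2 is the first length at which the sum reaches 0.8276.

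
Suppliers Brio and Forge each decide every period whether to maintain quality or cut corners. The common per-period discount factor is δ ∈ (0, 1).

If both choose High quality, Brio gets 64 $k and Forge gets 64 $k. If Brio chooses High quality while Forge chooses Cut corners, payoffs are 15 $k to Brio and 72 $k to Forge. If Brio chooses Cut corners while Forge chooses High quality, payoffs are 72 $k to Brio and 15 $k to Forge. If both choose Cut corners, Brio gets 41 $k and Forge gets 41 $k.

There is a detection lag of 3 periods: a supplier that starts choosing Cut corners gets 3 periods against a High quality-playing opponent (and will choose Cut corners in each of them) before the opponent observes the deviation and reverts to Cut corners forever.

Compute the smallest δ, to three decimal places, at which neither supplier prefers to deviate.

Deviating for the 3 undetected periods gains 72−64 = 8 per period over cooperation, then loses 64−41 = 23 per period forever once punishment starts.
Gain: 8(1 + δ + … + δ^2); loss: 23·δ^3/(1−δ).
No profitable deviation ⇔ 8(1−δ^3) ≤ 23·δ^3, i.e. δ^3 ≥ 8/(8+23) = 8/31.
Hence δ ≥ (8/31)^(1/3) ≈ 0.637.

0.637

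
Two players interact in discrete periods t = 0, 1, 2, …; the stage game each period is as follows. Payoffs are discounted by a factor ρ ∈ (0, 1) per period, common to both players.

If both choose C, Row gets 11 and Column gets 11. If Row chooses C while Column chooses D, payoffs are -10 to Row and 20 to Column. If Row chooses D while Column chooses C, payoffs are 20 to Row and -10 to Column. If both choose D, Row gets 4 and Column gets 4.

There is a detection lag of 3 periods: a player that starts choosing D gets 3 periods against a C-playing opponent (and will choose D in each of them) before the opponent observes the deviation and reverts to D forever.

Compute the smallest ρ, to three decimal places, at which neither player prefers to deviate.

The best deviation is to choose D for all 3 undetected periods, earning 20 each, then 4 forever once detected.
Deviation value: 20(1−ρ^3)/(1−ρ) + 4ρ^3/(1−ρ); cooperation value: 11/(1−ρ).
IC: 11 ≥ 20(1−ρ^3) + 4ρ^3 = 20 − 16ρ^3.
So ρ^3 ≥ 9/16, giving ρ ≥ (9/16)^(1/3) ≈ 0.825.

0.825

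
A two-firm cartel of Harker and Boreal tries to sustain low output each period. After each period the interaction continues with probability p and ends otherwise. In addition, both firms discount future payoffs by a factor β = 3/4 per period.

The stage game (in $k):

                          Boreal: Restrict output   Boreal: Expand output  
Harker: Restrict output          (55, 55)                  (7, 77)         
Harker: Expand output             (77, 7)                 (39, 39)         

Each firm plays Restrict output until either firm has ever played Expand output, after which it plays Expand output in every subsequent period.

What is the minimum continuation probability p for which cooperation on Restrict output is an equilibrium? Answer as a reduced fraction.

44/57

Expected continuation weight on next period's payoff is β·p = 3/4·p, which plays the role of the discount factor.
Cooperation requires 3/4·p ≥ (77−55)/(77−39) = 11/19, hence p ≥ 44/57.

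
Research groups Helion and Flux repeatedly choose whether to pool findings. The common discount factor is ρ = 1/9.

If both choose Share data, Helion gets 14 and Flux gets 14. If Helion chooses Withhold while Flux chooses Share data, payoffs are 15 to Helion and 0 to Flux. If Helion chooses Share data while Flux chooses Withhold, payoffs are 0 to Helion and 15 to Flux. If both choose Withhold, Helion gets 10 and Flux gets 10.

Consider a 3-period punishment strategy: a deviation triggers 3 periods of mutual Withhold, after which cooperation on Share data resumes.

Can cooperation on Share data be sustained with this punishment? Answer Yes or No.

No

A one-shot deviation gives 15 now, then 10 for 3 periods, then back to 14.
Gain from deviating: (15−14) today; loss: (14−10) in each of the next 3 periods.
No-deviation condition: (14−10)(ρ+…+ρ^3) ≥ 15−14, i.e. ρ+…+ρ^3 ≥ 1/4.
At ρ = 1/9: ρ+…+ρ^3 = 0.1248 < 0.2500.
So cooperation is not sustainable.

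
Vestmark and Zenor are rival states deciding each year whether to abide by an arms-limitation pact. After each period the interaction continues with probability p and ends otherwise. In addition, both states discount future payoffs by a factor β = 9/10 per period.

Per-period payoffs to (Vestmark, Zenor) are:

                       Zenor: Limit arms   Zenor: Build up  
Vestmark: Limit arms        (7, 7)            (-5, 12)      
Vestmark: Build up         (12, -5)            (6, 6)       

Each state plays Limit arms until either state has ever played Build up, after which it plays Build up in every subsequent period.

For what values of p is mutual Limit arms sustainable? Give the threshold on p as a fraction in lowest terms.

25/27

Expected continuation weight on next period's payoff is β·p = 9/10·p, which plays the role of the discount factor.
Cooperation requires 9/10·p ≥ (12−7)/(12−6) = 5/6, hence p ≥ 25/27.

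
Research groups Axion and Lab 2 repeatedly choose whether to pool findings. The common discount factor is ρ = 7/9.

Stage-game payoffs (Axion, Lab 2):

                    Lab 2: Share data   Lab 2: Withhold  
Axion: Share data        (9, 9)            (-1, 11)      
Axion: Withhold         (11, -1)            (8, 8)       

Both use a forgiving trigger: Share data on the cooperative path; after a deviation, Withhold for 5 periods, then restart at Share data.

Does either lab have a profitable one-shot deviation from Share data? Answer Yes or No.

No

IC: ρ+…+ρ^5 ≥ (11−9)/(9−8) = 2.
At ρ = 7/9: partial sum = 2.5038 ≥ 2.0000. Cooperation sustainable.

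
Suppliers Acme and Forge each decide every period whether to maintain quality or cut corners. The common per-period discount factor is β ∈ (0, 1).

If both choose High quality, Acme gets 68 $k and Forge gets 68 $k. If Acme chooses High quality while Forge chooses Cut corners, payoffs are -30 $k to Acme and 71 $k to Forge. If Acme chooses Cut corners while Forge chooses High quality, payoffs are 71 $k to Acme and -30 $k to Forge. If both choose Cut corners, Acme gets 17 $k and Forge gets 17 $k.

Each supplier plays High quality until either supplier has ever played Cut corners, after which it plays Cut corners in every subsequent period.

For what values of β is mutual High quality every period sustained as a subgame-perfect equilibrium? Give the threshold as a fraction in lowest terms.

One-period gain from deviating is 71 − 68 = 3. The loss is 68 − 17 = 51 in every subsequent period, with present value 51·β/(1−β).
Deviation is unprofitable when 51·β/(1−β) ≥ 3, i.e. β/(1−β) ≥ 1/17.
Equivalently β ≥ 3/(3+51) = 1/18.

1/18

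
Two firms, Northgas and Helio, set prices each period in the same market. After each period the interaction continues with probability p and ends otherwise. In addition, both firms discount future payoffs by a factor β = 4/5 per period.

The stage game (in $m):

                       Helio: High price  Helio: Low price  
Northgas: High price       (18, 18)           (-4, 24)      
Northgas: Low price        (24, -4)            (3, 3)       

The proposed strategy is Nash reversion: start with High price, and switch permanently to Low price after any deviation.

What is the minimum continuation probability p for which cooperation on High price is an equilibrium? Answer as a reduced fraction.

5/14

With continuation probability p and discount β, the effective per-period discount factor is βp.
Grim-trigger IC: βp ≥ (24−18)/(24−3) = 2/7.
So p ≥ (2/7)/(4/5) = 5/14.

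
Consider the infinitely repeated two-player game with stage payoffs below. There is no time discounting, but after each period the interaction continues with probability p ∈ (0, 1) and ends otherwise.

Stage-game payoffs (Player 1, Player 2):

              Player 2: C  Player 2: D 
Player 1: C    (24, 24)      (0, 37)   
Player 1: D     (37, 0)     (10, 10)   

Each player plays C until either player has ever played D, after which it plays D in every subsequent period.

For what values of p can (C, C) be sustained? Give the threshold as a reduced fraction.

13/27

Expected cooperation value is 24 + p·24 + p²·24 + … = 24/(1−p); deviation gives 37 + p·10/(1−p).
24 ≥ 37(1−p) + 10p ⇒ 27p ≥ 13 ⇒ p ≥ 13/27.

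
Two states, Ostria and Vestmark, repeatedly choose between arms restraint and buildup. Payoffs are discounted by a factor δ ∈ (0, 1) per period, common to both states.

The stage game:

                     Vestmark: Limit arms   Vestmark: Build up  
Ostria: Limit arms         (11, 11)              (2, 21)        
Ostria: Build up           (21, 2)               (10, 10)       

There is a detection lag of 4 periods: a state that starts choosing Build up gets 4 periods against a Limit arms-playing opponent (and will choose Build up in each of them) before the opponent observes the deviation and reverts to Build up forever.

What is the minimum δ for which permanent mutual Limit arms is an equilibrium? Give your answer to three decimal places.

A deviator earns 21 for 4 periods, then 10 forever; cooperating earns 11 forever. Multiplying the IC by (1−δ):
11 ≥ 21(1−δ^4) + 10δ^4, so 11·δ^4 ≥ 10 and δ^4 ≥ 10/11.
δ ≥ (10/11)^(1/4) ≈ 0.976.

0.976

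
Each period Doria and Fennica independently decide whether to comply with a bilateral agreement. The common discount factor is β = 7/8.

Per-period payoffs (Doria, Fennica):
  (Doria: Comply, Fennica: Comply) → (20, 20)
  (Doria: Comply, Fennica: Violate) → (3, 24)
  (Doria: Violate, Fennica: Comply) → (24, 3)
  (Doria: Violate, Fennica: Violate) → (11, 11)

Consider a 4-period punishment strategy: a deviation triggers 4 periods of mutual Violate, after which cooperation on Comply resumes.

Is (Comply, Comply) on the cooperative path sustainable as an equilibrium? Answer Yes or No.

Yes

IC: β+…+β^4 ≥ (24−20)/(20−11) = 4/9.
At β = 7/8: partial sum = 2.8967 ≥ 0.4444. Cooperation sustainable.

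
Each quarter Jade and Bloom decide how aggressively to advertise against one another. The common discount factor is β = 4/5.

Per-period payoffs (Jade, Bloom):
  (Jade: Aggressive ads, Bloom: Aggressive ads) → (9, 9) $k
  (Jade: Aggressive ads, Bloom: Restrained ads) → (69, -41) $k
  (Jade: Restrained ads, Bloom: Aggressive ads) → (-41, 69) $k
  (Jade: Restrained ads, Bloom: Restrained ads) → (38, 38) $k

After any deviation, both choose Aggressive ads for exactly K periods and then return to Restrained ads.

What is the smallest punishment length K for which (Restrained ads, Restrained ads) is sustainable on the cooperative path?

No profitable deviation requires (38−9)(β+…+β^K) ≥ 69−38, i.e. β+…+β^K ≥ 31/29 ≈ 1.0690.
With β = 4/5, the partial sums are K=1: 0.8000, K=2: 1.4400.
K = 2 is the first length at which the sum reaches 1.0690.

2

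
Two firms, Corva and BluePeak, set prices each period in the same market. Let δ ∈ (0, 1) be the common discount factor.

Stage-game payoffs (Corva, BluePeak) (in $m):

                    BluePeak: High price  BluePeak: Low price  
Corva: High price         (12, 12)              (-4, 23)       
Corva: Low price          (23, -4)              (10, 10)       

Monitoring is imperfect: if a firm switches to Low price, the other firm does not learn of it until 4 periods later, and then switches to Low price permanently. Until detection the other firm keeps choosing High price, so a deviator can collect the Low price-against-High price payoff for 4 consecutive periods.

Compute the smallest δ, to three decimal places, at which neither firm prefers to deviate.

0.959

Deviating for the 4 undetected periods gains 23−12 = 11 per period over cooperation, then loses 12−10 = 2 per period forever once punishment starts.
Gain: 11(1 + δ + … + δ^3); loss: 2·δ^4/(1−δ).
No profitable deviation ⇔ 11(1−δ^4) ≤ 2·δ^4, i.e. δ^4 ≥ 11/(11+2) = 11/13.
Hence δ ≥ (11/13)^(1/4) ≈ 0.959.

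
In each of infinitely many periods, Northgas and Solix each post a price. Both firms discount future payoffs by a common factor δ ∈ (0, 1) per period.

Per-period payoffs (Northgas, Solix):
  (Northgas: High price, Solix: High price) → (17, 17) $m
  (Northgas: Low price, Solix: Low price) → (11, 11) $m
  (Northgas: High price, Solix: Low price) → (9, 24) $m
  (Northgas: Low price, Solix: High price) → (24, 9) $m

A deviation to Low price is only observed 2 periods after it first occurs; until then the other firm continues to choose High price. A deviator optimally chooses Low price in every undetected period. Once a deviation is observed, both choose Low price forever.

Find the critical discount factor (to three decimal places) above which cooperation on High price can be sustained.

0.734

A deviator earns 24 for 2 periods, then 11 forever; cooperating earns 17 forever. Multiplying the IC by (1−δ):
17 ≥ 24(1−δ^2) + 11δ^2, so 13·δ^2 ≥ 7 and δ^2 ≥ 7/13.
δ ≥ (7/13)^(1/2) ≈ 0.734.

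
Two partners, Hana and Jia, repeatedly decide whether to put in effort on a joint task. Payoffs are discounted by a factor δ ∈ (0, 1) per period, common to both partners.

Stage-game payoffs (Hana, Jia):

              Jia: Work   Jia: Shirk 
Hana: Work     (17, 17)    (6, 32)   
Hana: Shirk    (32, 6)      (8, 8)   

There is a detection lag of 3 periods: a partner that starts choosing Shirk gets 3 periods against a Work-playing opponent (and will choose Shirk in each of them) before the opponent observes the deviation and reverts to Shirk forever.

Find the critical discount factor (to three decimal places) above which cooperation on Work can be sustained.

Deviating for the 3 undetected periods gains 32−17 = 15 per period over cooperation, then loses 17−8 = 9 per period forever once punishment starts.
Gain: 15(1 + δ + … + δ^2); loss: 9·δ^3/(1−δ).
No profitable deviation ⇔ 15(1−δ^3) ≤ 9·δ^3, i.e. δ^3 ≥ 15/(15+9) = 5/8.
Hence δ ≥ (5/8)^(1/3) ≈ 0.855.

0.855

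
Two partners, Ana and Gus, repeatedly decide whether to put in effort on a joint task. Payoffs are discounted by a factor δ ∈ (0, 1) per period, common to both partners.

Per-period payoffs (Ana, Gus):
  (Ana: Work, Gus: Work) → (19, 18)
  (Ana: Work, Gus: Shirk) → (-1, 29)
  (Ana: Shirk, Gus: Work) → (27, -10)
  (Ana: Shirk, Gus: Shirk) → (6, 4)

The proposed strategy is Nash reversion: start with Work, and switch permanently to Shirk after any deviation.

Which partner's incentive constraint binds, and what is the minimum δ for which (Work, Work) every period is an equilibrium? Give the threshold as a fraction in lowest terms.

Gus; δ ≥ 11/25

For Ana: deviation gain 27−19 = 8, per-period punishment loss 19−6 = 13. IC gives δ ≥ 8/21.
For Gus: gain 11, loss 14 per period, so δ ≥ 11/25.
The tighter constraint is Gus's, so cooperation needs δ ≥ 11/25.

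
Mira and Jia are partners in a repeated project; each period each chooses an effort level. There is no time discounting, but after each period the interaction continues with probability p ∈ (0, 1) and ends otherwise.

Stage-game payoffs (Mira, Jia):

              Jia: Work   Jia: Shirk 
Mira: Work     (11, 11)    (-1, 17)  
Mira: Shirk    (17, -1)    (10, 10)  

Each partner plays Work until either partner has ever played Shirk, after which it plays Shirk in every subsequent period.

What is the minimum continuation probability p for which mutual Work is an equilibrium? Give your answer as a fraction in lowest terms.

Expected cooperation value is 11 + p·11 + p²·11 + … = 11/(1−p); deviation gives 17 + p·10/(1−p).
11 ≥ 17(1−p) + 10p ⇒ 7p ≥ 6 ⇒ p ≥ 6/7.

6/7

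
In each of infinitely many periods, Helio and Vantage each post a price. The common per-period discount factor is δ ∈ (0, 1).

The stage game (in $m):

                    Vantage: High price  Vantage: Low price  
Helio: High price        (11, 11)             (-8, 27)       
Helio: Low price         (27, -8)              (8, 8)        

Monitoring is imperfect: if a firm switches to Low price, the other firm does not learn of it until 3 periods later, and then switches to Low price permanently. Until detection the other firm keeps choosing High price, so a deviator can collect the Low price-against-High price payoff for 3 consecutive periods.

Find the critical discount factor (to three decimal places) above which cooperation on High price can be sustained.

Deviating for the 3 undetected periods gains 27−11 = 16 per period over cooperation, then loses 11−8 = 3 per period forever once punishment starts.
Gain: 16(1 + δ + … + δ^2); loss: 3·δ^3/(1−δ).
No profitable deviation ⇔ 16(1−δ^3) ≤ 3·δ^3, i.e. δ^3 ≥ 16/(16+3) = 16/19.
Hence δ ≥ (16/19)^(1/3) ≈ 0.944.

0.944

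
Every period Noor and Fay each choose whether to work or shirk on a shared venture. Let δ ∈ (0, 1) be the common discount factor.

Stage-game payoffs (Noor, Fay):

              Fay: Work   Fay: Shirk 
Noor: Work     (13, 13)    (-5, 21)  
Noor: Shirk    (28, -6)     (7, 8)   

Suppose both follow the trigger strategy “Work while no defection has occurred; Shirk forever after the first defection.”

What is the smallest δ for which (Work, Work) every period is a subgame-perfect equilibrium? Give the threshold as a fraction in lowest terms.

Noor: cooperation gives 13 each period; deviation gives 28 once then 7 forever.
  13/(1−δ) ≥ 28 + 7δ/(1−δ) ⇒ δ ≥ 15/21 = 5/7.
Fay: cooperation gives 13 each period; deviation gives 21 once then 8 forever.
  δ ≥ 8/13.
Both must hold, so the binding constraint is Noor's: δ ≥ 5/7.

5/7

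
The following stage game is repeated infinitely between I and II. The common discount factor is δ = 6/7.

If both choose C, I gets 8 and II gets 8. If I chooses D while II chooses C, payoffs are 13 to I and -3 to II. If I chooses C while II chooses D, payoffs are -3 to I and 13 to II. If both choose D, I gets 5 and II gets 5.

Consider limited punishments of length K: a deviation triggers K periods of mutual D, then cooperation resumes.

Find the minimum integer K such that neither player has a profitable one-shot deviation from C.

No profitable deviation requires (8−5)(δ+…+δ^K) ≥ 13−8, i.e. δ+…+δ^K ≥ 5/3 ≈ 1.6667.
With δ = 6/7, the partial sums are K=1: 0.8571, K=2: 1.5918, K=3: 2.2216.
K = 3 is the first length at which the sum reaches 1.6667.

3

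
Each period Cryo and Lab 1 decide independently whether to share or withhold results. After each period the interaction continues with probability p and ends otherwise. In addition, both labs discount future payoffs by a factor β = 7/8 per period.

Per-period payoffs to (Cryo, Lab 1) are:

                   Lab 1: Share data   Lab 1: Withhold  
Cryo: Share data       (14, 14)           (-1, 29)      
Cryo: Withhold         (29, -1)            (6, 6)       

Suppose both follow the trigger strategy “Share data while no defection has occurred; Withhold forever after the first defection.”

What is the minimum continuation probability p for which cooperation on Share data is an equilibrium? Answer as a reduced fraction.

With continuation probability p and discount β, the effective per-period discount factor is βp.
Grim-trigger IC: βp ≥ (29−14)/(29−6) = 15/23.
So p ≥ (15/23)/(7/8) = 120/161.

120/161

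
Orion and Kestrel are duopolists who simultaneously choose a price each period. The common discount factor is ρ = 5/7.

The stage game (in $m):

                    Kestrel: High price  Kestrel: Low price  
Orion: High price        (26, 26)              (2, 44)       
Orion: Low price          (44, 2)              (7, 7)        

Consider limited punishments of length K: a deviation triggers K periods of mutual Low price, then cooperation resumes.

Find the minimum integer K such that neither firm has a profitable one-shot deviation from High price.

2

IC: ρ(1−ρ^K)/(1−ρ) ≥ (44−26)/(26−7) = 18/19.
With ρ = 5/7: need 1 − ρ^K ≥ 18/19·(1−5/7)/(5/7), i.e. ρ^K ≤ 0.6211.
Since (5/7)^1 = 0.7143 and (5/7)^2 = 0.5102, the smallest such K is 2.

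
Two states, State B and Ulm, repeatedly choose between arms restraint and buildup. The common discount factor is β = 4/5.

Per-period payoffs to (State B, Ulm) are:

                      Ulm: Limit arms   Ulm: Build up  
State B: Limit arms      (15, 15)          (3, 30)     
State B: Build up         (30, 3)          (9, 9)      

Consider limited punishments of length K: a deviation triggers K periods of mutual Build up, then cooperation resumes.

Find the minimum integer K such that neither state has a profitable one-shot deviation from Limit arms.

5

IC: β(1−β^K)/(1−β) ≥ (30−15)/(15−9) = 5/2.
With β = 4/5: need 1 − β^K ≥ 5/2·(1−4/5)/(4/5), i.e. β^K ≤ 0.3750.
Since (4/5)^4 = 0.4096 and (4/5)^5 = 0.3277, the smallest such K is 5.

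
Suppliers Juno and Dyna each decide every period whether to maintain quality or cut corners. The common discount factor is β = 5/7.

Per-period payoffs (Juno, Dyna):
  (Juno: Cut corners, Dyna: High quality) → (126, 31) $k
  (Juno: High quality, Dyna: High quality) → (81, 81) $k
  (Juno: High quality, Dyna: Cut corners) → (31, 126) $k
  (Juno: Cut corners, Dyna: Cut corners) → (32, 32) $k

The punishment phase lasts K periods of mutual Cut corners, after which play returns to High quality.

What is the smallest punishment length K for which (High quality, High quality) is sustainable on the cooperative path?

No profitable deviation requires (81−32)(β+…+β^K) ≥ 126−81, i.e. β+…+β^K ≥ 45/49 ≈ 0.9184.
With β = 5/7, the partial sums are K=1: 0.7143, K=2: 1.2245.
K = 2 is the first length at which the sum reaches 0.9184.

2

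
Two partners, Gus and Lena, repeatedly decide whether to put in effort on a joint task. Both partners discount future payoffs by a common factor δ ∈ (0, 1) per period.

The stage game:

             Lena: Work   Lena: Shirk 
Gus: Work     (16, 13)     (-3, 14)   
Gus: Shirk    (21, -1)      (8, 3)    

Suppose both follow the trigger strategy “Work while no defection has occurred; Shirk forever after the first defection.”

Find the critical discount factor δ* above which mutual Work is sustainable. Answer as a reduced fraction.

5/13

Gus's threshold: (21−16)/(21−8) = 5/13.
Lena's threshold: (14−13)/(14−3) = 1/11.
5/13 > 1/11, so Gus binds and δ* = 5/13.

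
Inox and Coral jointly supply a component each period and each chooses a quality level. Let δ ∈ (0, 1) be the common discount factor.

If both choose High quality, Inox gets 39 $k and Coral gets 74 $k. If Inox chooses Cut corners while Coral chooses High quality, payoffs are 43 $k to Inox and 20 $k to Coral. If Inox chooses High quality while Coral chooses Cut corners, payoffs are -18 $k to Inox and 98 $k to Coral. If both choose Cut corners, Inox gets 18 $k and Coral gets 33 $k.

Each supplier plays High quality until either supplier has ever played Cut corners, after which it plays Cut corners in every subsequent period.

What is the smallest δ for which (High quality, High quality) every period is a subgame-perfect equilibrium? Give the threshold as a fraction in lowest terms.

24/65

For Inox: deviation gain 43−39 = 4, per-period punishment loss 39−18 = 21. IC gives δ ≥ 4/25.
For Coral: gain 24, loss 41 per period, so δ ≥ 24/65.
The tighter constraint is Coral's, so cooperation needs δ ≥ 24/65.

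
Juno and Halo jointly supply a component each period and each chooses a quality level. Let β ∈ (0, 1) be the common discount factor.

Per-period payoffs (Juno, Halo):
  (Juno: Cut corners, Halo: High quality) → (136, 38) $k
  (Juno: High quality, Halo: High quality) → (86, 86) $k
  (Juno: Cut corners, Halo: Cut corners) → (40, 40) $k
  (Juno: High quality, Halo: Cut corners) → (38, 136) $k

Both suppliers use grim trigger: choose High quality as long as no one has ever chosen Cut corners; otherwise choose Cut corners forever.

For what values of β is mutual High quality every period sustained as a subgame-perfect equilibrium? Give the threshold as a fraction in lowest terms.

86/(1−β) ≥ 136 + 40β/(1−β)
86 ≥ 136 − 96β
β ≥ 50/96 = 25/48.

25/48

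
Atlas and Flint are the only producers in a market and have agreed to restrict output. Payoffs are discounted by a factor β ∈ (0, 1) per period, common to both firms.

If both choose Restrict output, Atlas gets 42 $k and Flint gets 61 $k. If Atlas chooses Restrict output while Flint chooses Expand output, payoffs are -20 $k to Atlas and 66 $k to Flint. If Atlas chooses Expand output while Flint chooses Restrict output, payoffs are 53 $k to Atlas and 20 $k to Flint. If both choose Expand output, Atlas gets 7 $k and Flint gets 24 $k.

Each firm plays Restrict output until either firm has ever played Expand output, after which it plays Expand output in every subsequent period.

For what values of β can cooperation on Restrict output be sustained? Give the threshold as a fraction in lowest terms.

Atlas's threshold: (53−42)/(53−7) = 11/46.
Flint's threshold: (66−61)/(66−24) = 5/42.
11/46 > 5/42, so Atlas binds and β* = 11/46.

11/46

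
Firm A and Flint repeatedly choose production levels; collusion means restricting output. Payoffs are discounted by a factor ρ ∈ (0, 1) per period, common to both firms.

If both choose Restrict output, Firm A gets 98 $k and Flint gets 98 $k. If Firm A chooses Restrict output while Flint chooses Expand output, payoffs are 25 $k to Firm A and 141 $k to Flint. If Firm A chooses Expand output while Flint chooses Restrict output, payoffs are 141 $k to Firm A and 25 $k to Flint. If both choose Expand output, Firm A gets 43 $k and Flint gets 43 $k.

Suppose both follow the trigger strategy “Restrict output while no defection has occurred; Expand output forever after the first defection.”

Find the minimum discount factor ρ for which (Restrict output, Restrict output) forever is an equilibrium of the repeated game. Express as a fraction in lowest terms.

98/(1−ρ) ≥ 141 + 43ρ/(1−ρ)
98 ≥ 141 − 98ρ
ρ ≥ 43/98.

43/98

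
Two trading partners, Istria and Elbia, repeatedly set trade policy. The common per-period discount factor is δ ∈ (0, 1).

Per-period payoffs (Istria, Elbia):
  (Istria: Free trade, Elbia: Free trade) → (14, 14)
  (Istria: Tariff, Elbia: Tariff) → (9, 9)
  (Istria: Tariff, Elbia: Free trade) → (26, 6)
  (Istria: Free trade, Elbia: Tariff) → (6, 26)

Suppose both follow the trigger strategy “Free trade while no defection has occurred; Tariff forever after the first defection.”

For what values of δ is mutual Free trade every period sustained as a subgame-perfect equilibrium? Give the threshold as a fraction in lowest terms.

One-period gain from deviating is 26 − 14 = 12. The loss is 14 − 9 = 5 in every subsequent period, with present value 5·δ/(1−δ).
Deviation is unprofitable when 5·δ/(1−δ) ≥ 12, i.e. δ/(1−δ) ≥ 12/5.
Equivalently δ ≥ 12/(12+5) = 12/17.

12/17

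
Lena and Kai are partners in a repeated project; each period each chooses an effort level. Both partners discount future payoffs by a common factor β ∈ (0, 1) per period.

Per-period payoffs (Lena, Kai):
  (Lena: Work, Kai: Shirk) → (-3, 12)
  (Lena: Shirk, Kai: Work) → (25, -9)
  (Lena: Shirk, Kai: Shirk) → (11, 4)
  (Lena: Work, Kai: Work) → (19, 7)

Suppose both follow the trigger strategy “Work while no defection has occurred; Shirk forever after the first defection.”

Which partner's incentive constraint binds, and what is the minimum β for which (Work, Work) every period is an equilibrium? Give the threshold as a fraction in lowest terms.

Kai; β ≥ 5/8

For Lena: deviation gain 25−19 = 6, per-period punishment loss 19−11 = 8. IC gives β ≥ 6/14 = 3/7.
For Kai: gain 5, loss 3 per period, so β ≥ 5/8.
The tighter constraint is Kai's, so cooperation needs β ≥ 5/8.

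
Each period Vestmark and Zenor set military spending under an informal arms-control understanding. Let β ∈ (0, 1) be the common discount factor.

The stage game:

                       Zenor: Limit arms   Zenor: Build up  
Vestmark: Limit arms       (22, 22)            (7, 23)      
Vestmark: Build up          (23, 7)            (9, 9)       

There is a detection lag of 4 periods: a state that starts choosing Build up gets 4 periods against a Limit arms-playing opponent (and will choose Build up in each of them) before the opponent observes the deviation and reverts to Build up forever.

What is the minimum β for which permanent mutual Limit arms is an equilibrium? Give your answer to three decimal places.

0.517

The best deviation is to choose Build up for all 4 undetected periods, earning 23 each, then 9 forever once detected.
Deviation value: 23(1−β^4)/(1−β) + 9β^4/(1−β); cooperation value: 22/(1−β).
IC: 22 ≥ 23(1−β^4) + 9β^4 = 23 − 14β^4.
So β^4 ≥ 1/14, giving β ≥ (1/14)^(1/4) ≈ 0.517.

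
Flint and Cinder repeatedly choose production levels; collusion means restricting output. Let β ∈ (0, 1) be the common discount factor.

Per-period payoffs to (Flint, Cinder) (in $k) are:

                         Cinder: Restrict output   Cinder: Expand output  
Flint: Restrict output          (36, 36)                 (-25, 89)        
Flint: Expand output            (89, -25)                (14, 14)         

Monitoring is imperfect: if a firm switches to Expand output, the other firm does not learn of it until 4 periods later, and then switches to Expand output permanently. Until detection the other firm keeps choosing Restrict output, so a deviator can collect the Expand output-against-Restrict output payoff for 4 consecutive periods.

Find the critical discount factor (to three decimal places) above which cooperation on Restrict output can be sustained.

0.917

Deviating for the 4 undetected periods gains 89−36 = 53 per period over cooperation, then loses 36−14 = 22 per period forever once punishment starts.
Gain: 53(1 + β + … + β^3); loss: 22·β^4/(1−β).
No profitable deviation ⇔ 53(1−β^4) ≤ 22·β^4, i.e. β^4 ≥ 53/(53+22) = 53/75.
Hence β ≥ (53/75)^(1/4) ≈ 0.917.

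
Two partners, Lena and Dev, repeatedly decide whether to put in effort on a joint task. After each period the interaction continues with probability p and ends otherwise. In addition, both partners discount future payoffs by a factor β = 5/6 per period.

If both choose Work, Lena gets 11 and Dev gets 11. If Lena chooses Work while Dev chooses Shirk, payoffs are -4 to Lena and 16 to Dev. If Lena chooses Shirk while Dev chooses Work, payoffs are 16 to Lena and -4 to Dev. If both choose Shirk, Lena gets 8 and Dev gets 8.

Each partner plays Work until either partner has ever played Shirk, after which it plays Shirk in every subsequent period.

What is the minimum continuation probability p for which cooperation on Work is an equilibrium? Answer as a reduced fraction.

3/4

With continuation probability p and discount β, the effective per-period discount factor is βp.
Grim-trigger IC: βp ≥ (16−11)/(16−8) = 5/8.
So p ≥ (5/8)/(5/6) = 3/4.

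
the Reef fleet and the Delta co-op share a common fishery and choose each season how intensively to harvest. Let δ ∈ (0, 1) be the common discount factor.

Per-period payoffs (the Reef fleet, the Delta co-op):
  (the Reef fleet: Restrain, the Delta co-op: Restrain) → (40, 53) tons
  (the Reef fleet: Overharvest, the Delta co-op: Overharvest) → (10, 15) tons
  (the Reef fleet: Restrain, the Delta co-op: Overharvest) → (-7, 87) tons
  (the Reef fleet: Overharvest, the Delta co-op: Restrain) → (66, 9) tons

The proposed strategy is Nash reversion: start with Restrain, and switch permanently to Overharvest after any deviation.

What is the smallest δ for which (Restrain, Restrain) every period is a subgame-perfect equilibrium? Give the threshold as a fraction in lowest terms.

17/36

For the Reef fleet: deviation gain 66−40 = 26, per-period punishment loss 40−10 = 30. IC gives δ ≥ 26/56 = 13/28.
For the Delta co-op: gain 34, loss 38 per period, so δ ≥ 34/72 = 17/36.
The tighter constraint is the Delta co-op's, so cooperation needs δ ≥ 17/36.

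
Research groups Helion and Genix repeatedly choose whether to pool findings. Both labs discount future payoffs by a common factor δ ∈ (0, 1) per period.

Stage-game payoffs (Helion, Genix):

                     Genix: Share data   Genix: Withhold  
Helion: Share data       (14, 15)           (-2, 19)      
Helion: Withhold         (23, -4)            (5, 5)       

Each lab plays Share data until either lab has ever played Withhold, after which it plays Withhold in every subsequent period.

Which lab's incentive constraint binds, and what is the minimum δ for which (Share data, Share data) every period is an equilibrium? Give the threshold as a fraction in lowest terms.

Helion; δ ≥ 1/2

For Helion: deviation gain 23−14 = 9, per-period punishment loss 14−5 = 9. IC gives δ ≥ 9/18 = 1/2.
For Genix: gain 4, loss 10 per period, so δ ≥ 4/14 = 2/7.
The tighter constraint is Helion's, so cooperation needs δ ≥ 1/2.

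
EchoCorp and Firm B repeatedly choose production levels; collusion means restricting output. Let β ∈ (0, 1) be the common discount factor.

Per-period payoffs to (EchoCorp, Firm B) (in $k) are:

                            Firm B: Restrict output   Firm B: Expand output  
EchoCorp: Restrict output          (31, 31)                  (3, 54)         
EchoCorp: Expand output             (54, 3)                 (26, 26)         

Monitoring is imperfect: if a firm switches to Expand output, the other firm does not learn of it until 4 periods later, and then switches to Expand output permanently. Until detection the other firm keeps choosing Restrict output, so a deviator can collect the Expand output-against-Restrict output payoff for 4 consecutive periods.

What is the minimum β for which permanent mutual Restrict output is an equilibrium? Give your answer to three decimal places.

A deviator earns 54 for 4 periods, then 26 forever; cooperating earns 31 forever. Multiplying the IC by (1−β):
31 ≥ 54(1−β^4) + 26β^4, so 28·β^4 ≥ 23 and β^4 ≥ 23/28.
β ≥ (23/28)^(1/4) ≈ 0.952.

0.952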